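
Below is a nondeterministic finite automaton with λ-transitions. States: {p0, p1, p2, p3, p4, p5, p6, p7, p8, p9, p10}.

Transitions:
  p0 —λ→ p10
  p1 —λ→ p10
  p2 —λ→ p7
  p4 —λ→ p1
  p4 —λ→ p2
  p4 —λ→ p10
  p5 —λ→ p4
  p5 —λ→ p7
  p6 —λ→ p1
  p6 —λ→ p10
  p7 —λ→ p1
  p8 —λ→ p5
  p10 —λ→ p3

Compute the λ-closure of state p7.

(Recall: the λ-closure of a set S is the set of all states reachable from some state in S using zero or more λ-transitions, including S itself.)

Start with {p7}.
From p7 via λ: add p1.
From p1 via λ: add p10.
From p10 via λ: add p3.
No new states can be added; the closed set is {p1, p3, p7, p10}.

{p1, p3, p7, p10}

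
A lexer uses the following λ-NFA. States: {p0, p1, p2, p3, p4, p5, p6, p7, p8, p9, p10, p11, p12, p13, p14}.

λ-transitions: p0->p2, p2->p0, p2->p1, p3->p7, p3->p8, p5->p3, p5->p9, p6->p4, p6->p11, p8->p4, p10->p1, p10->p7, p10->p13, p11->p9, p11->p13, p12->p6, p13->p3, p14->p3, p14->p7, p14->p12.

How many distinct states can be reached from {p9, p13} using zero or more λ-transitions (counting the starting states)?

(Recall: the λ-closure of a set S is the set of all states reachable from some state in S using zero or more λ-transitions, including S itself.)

6

Start with {p9, p13}.
From p13 via λ: add p3.
From p3 via λ: add p7, p8.
From p8 via λ: add p4.
λ-closure = {p3, p4, p7, p8, p9, p13}, which has 6 states.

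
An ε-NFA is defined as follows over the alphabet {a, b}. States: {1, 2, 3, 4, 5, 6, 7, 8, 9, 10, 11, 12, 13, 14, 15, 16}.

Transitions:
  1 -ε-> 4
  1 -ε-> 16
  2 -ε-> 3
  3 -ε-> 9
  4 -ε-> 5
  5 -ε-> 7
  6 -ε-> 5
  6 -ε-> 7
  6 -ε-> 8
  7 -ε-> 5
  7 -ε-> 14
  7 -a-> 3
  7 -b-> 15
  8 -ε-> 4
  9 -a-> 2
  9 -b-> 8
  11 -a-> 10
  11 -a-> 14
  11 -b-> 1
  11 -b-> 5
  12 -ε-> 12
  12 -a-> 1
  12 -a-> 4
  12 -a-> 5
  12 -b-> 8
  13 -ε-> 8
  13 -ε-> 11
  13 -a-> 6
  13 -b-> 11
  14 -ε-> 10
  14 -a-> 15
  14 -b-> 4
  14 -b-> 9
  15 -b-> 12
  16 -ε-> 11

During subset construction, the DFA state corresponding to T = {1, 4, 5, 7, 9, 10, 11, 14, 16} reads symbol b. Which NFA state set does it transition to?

{1, 4, 5, 7, 8, 9, 10, 11, 14, 15, 16}

7 on b → {15}.
9 on b → {8}.
11 on b → {1, 5}.
14 on b → {4, 9}.
No b-transition from 1, 4, 5, 10, 16.
Union after reading b: {1, 4, 5, 8, 9, 15}.
Now take the ε-closure:
From 1 via ε: add 16.
From 5 via ε: add 7.
From 7 via ε: add 14.
From 16 via ε: add 11.
From 14 via ε: add 10.
No new states can be added; the closed set is {1, 4, 5, 7, 8, 9, 10, 11, 14, 15, 16}.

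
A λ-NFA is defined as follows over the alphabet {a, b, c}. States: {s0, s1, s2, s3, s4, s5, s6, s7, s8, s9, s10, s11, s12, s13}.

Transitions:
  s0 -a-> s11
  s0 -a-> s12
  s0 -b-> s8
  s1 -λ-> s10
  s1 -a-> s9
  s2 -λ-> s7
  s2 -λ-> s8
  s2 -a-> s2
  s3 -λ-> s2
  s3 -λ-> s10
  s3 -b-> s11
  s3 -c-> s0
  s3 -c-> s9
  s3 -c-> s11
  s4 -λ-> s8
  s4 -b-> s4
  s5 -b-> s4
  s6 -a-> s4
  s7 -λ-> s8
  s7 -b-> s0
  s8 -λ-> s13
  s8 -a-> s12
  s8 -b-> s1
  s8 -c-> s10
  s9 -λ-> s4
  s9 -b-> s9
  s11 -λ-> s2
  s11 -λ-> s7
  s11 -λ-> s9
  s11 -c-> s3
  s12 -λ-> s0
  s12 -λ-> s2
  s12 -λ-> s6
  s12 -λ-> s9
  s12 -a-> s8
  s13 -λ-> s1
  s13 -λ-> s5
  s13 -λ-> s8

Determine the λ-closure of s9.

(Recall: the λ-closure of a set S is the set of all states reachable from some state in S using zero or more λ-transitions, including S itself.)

Start with {s9}.
From s9 via λ: add s4.
From s4 via λ: add s8.
From s8 via λ: add s13.
From s13 via λ: add s1, s5.
From s1 via λ: add s10.
No new states can be added; the closed set is {s1, s4, s5, s8, s9, s10, s13}.

{s1, s4, s5, s8, s9, s10, s13}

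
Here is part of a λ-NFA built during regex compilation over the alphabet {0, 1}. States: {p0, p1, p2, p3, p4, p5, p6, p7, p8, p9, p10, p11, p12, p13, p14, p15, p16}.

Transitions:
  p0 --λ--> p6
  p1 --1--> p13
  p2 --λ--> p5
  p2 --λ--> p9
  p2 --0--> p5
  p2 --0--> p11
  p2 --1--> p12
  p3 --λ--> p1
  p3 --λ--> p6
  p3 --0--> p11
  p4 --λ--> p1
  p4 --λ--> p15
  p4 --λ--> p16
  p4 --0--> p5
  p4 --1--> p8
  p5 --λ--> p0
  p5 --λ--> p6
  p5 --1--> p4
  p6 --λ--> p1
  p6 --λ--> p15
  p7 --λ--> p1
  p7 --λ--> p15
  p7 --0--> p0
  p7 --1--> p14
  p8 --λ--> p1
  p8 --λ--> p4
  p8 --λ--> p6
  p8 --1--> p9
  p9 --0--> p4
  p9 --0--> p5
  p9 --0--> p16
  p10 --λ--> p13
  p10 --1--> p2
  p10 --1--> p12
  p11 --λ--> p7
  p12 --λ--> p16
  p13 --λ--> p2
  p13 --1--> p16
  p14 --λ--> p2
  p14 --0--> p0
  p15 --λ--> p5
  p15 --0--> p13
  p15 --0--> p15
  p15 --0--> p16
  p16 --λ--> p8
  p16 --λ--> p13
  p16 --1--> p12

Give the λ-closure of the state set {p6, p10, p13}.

{p0, p1, p2, p5, p6, p9, p10, p13, p15}

Start with {p6, p10, p13}.
From p6 via λ: add p1, p15.
From p13 via λ: add p2.
From p2 via λ: add p5, p9.
From p5 via λ: add p0.
No new states can be added; the closed set is {p0, p1, p2, p5, p6, p9, p10, p13, p15}.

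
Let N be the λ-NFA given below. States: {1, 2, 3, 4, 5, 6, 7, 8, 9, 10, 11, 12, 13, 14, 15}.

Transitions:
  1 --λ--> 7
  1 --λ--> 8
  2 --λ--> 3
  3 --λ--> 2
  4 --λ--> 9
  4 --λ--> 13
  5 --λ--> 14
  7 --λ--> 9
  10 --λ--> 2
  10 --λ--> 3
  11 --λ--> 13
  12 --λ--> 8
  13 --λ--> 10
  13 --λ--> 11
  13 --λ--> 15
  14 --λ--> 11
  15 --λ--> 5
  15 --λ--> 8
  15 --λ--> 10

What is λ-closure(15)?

{2, 3, 5, 8, 10, 11, 13, 14, 15}

Start with {15}.
From 15 via λ: add 5, 8, 10.
From 5 via λ: add 14.
From 10 via λ: add 2, 3.
From 14 via λ: add 11.
From 11 via λ: add 13.
No new states can be added; the closed set is {2, 3, 5, 8, 10, 11, 13, 14, 15}.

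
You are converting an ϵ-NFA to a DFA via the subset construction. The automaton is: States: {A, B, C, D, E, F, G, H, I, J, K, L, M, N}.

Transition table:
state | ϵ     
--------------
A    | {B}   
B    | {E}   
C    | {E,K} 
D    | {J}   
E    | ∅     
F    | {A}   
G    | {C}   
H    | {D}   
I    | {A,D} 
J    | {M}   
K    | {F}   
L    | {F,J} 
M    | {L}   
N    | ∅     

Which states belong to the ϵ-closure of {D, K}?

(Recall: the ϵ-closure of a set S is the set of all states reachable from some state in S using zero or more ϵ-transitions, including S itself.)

Start with {D, K}.
From D via ϵ: add J.
From K via ϵ: add F.
From F via ϵ: add A.
From J via ϵ: add M.
From A via ϵ: add B.
From M via ϵ: add L.
From B via ϵ: add E.
No new states can be added; the closed set is {A, B, D, E, F, J, K, L, M}.

{A, B, D, E, F, J, K, L, M}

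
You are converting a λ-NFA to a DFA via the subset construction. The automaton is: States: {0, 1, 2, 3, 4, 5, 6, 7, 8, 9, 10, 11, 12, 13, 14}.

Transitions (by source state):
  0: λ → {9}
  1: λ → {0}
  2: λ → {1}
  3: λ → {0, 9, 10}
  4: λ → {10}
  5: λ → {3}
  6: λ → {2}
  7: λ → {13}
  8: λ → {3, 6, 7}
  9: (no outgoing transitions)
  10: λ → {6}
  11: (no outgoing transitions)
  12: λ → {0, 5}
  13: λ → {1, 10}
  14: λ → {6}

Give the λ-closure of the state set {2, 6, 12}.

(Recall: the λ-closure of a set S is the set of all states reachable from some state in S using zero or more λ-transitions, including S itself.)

Start with {2, 6, 12}.
From 2 via λ: add 1.
From 12 via λ: add 0, 5.
From 0 via λ: add 9.
From 5 via λ: add 3.
From 3 via λ: add 10.
No new states can be added; the closed set is {0, 1, 2, 3, 5, 6, 9, 10, 12}.

{0, 1, 2, 3, 5, 6, 9, 10, 12}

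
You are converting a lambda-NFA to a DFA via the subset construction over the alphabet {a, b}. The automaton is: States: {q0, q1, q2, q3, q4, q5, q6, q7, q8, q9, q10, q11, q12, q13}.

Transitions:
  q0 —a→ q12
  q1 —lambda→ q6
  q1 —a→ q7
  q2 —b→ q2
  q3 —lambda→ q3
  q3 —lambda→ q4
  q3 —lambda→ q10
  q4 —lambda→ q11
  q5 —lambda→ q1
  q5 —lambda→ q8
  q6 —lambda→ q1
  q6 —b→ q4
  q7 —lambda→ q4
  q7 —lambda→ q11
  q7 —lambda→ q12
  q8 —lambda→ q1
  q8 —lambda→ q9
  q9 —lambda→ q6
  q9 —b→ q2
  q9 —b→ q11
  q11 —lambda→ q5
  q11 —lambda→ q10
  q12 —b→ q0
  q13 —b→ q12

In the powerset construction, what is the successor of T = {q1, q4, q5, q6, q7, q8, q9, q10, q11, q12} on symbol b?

{q0, q1, q2, q4, q5, q6, q8, q9, q10, q11}

q6 on b → {q4}.
q9 on b → {q2, q11}.
q12 on b → {q0}.
No b-transition from q1, q4, q5, q7, q8, q10, q11.
Union after reading b: {q0, q2, q4, q11}.
Now take the lambda-closure:
From q11 via lambda: add q5, q10.
From q5 via lambda: add q1, q8.
From q1 via lambda: add q6.
From q8 via lambda: add q9.
No new states can be added; the closed set is {q0, q1, q2, q4, q5, q6, q8, q9, q10, q11}.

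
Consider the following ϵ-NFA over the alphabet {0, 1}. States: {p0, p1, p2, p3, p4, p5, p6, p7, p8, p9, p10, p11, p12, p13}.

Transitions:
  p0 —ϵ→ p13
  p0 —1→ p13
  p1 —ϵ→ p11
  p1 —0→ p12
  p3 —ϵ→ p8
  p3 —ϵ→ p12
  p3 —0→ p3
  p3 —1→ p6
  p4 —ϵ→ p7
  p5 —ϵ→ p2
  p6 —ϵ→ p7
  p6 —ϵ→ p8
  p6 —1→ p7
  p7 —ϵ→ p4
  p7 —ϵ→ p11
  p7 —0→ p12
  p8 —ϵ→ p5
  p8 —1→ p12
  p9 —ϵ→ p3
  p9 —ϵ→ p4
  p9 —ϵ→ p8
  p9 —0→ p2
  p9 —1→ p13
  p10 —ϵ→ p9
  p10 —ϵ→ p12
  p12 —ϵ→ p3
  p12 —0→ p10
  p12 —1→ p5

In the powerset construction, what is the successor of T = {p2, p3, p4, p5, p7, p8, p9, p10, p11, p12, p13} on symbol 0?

p3 on 0 → {p3}.
p7 on 0 → {p12}.
p9 on 0 → {p2}.
p12 on 0 → {p10}.
No 0-transition from p2, p4, p5, p8, p10, p11, p13.
Union after reading 0: {p2, p3, p10, p12}.
Now take the ϵ-closure:
From p3 via ϵ: add p8.
From p10 via ϵ: add p9.
From p8 via ϵ: add p5.
From p9 via ϵ: add p4.
From p4 via ϵ: add p7.
From p7 via ϵ: add p11.
No new states can be added; the closed set is {p2, p3, p4, p5, p7, p8, p9, p10, p11, p12}.

{p2, p3, p4, p5, p7, p8, p9, p10, p11, p12}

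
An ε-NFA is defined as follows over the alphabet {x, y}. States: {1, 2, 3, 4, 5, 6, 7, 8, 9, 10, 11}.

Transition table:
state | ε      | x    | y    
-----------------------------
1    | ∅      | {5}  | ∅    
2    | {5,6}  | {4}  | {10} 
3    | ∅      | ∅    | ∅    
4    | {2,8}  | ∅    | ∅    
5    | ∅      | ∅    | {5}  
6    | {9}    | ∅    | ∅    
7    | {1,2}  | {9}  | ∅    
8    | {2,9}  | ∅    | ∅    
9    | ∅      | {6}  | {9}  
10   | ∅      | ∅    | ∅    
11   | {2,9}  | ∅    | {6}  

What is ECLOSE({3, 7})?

Start with {3, 7}.
From 7 via ε: add 1, 2.
From 2 via ε: add 5, 6.
From 6 via ε: add 9.
No new states can be added; the closed set is {1, 2, 3, 5, 6, 7, 9}.

{1, 2, 3, 5, 6, 7, 9}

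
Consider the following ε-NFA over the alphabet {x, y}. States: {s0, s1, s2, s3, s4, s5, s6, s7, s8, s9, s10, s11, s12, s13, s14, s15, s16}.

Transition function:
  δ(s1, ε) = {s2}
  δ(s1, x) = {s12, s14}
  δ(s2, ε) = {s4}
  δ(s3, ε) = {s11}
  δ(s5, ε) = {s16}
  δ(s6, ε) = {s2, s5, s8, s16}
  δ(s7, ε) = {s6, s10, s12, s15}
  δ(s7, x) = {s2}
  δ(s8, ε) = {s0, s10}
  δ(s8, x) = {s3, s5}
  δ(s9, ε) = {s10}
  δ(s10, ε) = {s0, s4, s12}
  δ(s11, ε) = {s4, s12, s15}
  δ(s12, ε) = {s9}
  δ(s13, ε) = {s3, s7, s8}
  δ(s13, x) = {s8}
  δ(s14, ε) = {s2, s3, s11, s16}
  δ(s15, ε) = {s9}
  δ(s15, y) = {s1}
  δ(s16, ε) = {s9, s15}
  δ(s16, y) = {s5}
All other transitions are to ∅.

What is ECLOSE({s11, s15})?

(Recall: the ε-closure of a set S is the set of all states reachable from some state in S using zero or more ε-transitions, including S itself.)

Start with {s11, s15}.
From s11 via ε: add s4, s12.
From s15 via ε: add s9.
From s9 via ε: add s10.
From s10 via ε: add s0.
No new states can be added; the closed set is {s0, s4, s9, s10, s11, s12, s15}.

{s0, s4, s9, s10, s11, s12, s15}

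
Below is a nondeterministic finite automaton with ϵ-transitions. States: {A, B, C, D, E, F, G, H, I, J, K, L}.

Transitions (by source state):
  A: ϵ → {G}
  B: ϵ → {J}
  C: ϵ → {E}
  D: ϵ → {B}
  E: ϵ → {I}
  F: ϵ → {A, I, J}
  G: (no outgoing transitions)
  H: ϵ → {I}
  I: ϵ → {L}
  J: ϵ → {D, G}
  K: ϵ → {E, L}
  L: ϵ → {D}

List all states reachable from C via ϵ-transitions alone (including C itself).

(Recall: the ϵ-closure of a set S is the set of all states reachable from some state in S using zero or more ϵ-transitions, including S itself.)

{B, C, D, E, G, I, J, L}

Start with {C}.
From C via ϵ: add E.
From E via ϵ: add I.
From I via ϵ: add L.
From L via ϵ: add D.
From D via ϵ: add B.
From B via ϵ: add J.
From J via ϵ: add G.
No new states can be added; the closed set is {B, C, D, E, G, I, J, L}.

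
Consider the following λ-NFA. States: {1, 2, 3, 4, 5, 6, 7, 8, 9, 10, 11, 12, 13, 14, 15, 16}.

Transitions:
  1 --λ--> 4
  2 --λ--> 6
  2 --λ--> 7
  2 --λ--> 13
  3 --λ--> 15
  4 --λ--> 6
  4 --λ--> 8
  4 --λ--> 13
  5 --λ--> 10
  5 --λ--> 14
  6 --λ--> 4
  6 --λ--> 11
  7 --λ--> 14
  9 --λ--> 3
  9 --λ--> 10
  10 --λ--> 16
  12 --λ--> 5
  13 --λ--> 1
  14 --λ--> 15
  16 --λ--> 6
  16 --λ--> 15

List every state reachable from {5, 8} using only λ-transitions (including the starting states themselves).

Start with {5, 8}.
From 5 via λ: add 10, 14.
From 10 via λ: add 16.
From 14 via λ: add 15.
From 16 via λ: add 6.
From 6 via λ: add 4, 11.
From 4 via λ: add 13.
From 13 via λ: add 1.
No new states can be added; the closed set is {1, 4, 5, 6, 8, 10, 11, 13, 14, 15, 16}.

{1, 4, 5, 6, 8, 10, 11, 13, 14, 15, 16}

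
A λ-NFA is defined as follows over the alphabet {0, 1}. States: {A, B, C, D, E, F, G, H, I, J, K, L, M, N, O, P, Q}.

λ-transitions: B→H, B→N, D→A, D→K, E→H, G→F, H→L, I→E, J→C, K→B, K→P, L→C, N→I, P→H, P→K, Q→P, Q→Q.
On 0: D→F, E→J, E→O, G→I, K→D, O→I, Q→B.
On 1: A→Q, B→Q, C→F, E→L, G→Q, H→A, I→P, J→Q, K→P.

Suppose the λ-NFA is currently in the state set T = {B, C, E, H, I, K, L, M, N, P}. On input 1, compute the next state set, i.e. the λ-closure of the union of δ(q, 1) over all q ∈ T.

{A, B, C, E, F, H, I, K, L, N, P, Q}

B on 1 → {Q}.
C on 1 → {F}.
E on 1 → {L}.
H on 1 → {A}.
I on 1 → {P}.
K on 1 → {P}.
No 1-transition from L, M, N, P.
Union after reading 1: {A, F, L, P, Q}.
Now take the λ-closure:
From L via λ: add C.
From P via λ: add H, K.
From K via λ: add B.
From B via λ: add N.
From N via λ: add I.
From I via λ: add E.
No new states can be added; the closed set is {A, B, C, E, F, H, I, K, L, N, P, Q}.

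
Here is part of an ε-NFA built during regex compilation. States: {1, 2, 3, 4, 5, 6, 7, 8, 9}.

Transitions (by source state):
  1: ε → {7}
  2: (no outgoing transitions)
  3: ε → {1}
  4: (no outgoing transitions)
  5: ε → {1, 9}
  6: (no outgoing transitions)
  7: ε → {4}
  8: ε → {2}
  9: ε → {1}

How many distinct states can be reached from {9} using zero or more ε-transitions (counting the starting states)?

4

Start with {9}.
From 9 via ε: add 1.
From 1 via ε: add 7.
From 7 via ε: add 4.
ε-closure = {1, 4, 7, 9}, which has 4 states.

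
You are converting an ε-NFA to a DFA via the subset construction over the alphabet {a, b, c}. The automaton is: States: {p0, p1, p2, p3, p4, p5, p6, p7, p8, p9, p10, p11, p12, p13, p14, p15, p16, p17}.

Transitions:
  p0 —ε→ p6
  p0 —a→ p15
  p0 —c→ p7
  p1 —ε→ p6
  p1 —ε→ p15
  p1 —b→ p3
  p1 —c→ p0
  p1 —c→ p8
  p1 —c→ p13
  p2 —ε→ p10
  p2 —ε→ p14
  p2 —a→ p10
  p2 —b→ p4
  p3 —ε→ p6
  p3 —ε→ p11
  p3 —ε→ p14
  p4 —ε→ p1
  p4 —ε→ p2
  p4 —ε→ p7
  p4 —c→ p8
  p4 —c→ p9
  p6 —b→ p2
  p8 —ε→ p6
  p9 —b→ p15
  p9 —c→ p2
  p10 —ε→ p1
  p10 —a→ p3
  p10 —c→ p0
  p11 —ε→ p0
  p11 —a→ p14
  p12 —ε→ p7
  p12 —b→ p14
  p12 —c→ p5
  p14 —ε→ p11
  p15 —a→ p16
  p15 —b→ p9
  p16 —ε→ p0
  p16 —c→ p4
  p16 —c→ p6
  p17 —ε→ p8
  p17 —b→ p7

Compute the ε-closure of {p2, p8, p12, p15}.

Start with {p2, p8, p12, p15}.
From p2 via ε: add p10, p14.
From p8 via ε: add p6.
From p12 via ε: add p7.
From p10 via ε: add p1.
From p14 via ε: add p11.
From p11 via ε: add p0.
No new states can be added; the closed set is {p0, p1, p2, p6, p7, p8, p10, p11, p12, p14, p15}.

{p0, p1, p2, p6, p7, p8, p10, p11, p12, p14, p15}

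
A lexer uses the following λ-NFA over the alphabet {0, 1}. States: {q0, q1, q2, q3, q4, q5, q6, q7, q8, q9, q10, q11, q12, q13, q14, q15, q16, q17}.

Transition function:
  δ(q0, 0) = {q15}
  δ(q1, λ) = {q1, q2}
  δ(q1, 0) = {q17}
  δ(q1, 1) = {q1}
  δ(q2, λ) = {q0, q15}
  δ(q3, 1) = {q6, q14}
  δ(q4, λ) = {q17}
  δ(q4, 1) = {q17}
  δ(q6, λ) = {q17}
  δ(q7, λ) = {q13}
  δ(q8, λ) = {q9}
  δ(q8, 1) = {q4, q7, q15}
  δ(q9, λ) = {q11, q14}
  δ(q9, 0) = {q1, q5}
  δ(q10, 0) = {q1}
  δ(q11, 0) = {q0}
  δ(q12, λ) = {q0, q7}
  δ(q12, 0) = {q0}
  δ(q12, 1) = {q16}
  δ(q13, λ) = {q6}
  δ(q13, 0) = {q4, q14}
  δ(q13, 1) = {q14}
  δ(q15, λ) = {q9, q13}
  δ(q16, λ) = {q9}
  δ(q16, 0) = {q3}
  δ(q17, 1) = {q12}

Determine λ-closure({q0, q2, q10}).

{q0, q2, q6, q9, q10, q11, q13, q14, q15, q17}

Start with {q0, q2, q10}.
From q2 via λ: add q15.
From q15 via λ: add q9, q13.
From q9 via λ: add q11, q14.
From q13 via λ: add q6.
From q6 via λ: add q17.
No new states can be added; the closed set is {q0, q2, q6, q9, q10, q11, q13, q14, q15, q17}.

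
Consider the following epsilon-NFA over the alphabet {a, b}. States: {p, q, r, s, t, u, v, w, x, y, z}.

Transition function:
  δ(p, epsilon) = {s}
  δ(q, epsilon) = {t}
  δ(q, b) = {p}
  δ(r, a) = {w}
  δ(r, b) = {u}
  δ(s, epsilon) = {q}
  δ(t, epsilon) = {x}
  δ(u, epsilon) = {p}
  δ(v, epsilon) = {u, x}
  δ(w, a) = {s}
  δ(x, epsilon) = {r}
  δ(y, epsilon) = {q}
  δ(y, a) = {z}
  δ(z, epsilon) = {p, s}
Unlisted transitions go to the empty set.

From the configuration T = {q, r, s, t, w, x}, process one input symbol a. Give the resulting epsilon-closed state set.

{q, r, s, t, w, x}

r on a → {w}.
w on a → {s}.
No a-transition from q, s, t, x.
Union after reading a: {s, w}.
Now take the epsilon-closure:
From s via epsilon: add q.
From q via epsilon: add t.
From t via epsilon: add x.
From x via epsilon: add r.
No new states can be added; the closed set is {q, r, s, t, w, x}.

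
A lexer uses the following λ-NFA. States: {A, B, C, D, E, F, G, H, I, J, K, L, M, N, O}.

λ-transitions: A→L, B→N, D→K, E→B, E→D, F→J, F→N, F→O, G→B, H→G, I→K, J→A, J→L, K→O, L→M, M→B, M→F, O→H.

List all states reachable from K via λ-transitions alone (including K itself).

Start with {K}.
From K via λ: add O.
From O via λ: add H.
From H via λ: add G.
From G via λ: add B.
From B via λ: add N.
No new states can be added; the closed set is {B, G, H, K, N, O}.

{B, G, H, K, N, O}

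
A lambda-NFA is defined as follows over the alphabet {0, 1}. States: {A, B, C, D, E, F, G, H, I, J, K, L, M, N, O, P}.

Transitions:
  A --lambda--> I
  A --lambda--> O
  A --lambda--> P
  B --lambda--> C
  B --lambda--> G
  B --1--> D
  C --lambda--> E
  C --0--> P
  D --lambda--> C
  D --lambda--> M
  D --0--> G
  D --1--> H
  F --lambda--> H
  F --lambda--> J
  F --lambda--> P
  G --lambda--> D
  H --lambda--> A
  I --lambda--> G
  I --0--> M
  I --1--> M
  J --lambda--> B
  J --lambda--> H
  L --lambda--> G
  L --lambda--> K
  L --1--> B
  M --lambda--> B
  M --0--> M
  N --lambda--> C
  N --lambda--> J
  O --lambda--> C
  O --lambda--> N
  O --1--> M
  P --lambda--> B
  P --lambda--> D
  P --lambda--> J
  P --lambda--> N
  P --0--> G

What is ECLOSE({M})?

Start with {M}.
From M via lambda: add B.
From B via lambda: add C, G.
From C via lambda: add E.
From G via lambda: add D.
No new states can be added; the closed set is {B, C, D, E, G, M}.

{B, C, D, E, G, M}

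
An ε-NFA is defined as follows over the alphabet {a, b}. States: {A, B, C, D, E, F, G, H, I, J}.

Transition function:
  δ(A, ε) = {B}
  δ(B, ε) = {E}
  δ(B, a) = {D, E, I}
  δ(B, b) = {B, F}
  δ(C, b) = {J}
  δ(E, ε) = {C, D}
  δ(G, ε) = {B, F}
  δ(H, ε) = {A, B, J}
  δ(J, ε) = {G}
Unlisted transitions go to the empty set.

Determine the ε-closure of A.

{A, B, C, D, E}

Start with {A}.
From A via ε: add B.
From B via ε: add E.
From E via ε: add C, D.
No new states can be added; the closed set is {A, B, C, D, E}.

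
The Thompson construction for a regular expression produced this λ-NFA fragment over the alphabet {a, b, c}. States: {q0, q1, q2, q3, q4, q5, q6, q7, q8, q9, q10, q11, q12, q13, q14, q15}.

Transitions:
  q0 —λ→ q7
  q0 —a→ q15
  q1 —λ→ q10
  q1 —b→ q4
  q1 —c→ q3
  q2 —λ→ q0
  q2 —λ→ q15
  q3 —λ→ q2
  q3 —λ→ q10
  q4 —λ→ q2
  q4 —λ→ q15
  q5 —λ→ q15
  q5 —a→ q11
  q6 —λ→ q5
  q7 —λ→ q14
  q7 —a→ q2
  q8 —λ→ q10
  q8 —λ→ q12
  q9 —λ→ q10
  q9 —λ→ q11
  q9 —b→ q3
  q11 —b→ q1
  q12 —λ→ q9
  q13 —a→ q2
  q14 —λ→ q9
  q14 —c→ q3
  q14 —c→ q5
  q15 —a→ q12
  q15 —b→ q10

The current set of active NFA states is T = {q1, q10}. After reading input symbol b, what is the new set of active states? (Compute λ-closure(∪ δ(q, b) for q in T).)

{q0, q2, q4, q7, q9, q10, q11, q14, q15}

q1 on b → {q4}.
No b-transition from q10.
Union after reading b: {q4}.
Now take the λ-closure:
From q4 via λ: add q2, q15.
From q2 via λ: add q0.
From q0 via λ: add q7.
From q7 via λ: add q14.
From q14 via λ: add q9.
From q9 via λ: add q10, q11.
No new states can be added; the closed set is {q0, q2, q4, q7, q9, q10, q11, q14, q15}.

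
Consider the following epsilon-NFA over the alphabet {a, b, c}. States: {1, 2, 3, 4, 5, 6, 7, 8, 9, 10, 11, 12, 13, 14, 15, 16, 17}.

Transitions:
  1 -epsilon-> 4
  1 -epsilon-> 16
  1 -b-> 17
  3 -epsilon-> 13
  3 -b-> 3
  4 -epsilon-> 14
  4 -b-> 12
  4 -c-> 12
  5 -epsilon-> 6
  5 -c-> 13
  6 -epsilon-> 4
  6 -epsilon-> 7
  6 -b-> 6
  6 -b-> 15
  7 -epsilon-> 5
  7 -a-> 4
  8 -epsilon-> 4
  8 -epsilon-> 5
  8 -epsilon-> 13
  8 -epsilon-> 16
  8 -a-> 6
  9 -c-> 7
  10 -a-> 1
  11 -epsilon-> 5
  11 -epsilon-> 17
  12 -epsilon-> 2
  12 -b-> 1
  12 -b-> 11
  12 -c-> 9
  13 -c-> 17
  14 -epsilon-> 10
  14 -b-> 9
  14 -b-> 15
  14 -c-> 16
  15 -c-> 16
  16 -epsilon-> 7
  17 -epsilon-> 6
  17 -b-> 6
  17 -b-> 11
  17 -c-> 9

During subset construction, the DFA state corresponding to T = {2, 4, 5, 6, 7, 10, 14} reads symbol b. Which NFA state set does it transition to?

{2, 4, 5, 6, 7, 9, 10, 12, 14, 15}

4 on b → {12}.
6 on b → {6, 15}.
14 on b → {9, 15}.
No b-transition from 2, 5, 7, 10.
Union after reading b: {6, 9, 12, 15}.
Now take the epsilon-closure:
From 6 via epsilon: add 4, 7.
From 12 via epsilon: add 2.
From 4 via epsilon: add 14.
From 7 via epsilon: add 5.
From 14 via epsilon: add 10.
No new states can be added; the closed set is {2, 4, 5, 6, 7, 9, 10, 12, 14, 15}.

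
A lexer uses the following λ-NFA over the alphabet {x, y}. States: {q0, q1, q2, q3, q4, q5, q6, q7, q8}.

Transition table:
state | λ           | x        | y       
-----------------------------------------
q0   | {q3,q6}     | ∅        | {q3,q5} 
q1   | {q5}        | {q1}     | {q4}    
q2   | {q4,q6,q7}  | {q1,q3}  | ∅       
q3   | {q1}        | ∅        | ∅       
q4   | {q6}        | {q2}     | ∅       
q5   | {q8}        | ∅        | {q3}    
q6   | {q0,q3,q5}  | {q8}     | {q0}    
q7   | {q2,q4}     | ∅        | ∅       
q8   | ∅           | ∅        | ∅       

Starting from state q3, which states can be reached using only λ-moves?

Start with {q3}.
From q3 via λ: add q1.
From q1 via λ: add q5.
From q5 via λ: add q8.
No new states can be added; the closed set is {q1, q3, q5, q8}.

{q1, q3, q5, q8}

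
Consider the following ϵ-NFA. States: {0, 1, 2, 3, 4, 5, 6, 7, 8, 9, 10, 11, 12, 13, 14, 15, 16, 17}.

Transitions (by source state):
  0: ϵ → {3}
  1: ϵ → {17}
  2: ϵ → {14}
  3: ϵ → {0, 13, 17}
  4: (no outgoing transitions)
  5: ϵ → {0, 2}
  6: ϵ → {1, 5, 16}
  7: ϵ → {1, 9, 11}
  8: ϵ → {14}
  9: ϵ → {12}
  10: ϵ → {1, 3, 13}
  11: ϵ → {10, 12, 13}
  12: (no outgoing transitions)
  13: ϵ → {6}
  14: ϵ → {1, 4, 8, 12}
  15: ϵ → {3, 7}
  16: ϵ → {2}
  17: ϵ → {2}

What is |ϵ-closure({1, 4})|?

7

Start with {1, 4}.
From 1 via ϵ: add 17.
From 17 via ϵ: add 2.
From 2 via ϵ: add 14.
From 14 via ϵ: add 8, 12.
ϵ-closure = {1, 2, 4, 8, 12, 14, 17}, which has 7 states.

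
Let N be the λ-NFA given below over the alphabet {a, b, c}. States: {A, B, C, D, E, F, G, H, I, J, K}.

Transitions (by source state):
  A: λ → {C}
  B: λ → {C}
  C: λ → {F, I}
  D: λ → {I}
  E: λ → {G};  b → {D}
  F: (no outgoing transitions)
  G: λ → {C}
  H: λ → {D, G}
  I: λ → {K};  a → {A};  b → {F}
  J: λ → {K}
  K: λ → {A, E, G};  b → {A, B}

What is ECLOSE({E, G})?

{A, C, E, F, G, I, K}

Start with {E, G}.
From G via λ: add C.
From C via λ: add F, I.
From I via λ: add K.
From K via λ: add A.
No new states can be added; the closed set is {A, C, E, F, G, I, K}.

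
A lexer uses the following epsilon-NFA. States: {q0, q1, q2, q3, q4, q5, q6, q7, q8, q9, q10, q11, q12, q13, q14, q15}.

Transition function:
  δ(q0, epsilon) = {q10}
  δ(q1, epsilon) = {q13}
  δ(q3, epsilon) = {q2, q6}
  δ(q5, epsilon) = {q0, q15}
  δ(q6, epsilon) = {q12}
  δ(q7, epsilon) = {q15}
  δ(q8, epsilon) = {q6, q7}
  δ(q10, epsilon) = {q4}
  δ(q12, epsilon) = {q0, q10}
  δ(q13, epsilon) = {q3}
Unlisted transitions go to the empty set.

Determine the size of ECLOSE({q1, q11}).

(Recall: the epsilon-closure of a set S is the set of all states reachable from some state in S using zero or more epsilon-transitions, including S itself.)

10

Start with {q1, q11}.
From q1 via epsilon: add q13.
From q13 via epsilon: add q3.
From q3 via epsilon: add q2, q6.
From q6 via epsilon: add q12.
From q12 via epsilon: add q0, q10.
From q10 via epsilon: add q4.
epsilon-closure = {q0, q1, q2, q3, q4, q6, q10, q11, q12, q13}, which has 10 states.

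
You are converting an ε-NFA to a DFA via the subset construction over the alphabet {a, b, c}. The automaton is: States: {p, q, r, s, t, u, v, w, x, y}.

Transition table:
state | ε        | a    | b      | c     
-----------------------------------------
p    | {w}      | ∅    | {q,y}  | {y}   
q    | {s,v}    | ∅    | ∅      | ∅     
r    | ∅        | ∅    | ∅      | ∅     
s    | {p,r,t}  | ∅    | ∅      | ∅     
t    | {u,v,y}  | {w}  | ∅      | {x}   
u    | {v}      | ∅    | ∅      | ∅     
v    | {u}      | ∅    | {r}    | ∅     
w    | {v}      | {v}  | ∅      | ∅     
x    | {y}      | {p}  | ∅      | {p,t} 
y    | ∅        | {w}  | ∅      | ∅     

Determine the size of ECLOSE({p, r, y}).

6

Start with {p, r, y}.
From p via ε: add w.
From w via ε: add v.
From v via ε: add u.
ε-closure = {p, r, u, v, w, y}, which has 6 states.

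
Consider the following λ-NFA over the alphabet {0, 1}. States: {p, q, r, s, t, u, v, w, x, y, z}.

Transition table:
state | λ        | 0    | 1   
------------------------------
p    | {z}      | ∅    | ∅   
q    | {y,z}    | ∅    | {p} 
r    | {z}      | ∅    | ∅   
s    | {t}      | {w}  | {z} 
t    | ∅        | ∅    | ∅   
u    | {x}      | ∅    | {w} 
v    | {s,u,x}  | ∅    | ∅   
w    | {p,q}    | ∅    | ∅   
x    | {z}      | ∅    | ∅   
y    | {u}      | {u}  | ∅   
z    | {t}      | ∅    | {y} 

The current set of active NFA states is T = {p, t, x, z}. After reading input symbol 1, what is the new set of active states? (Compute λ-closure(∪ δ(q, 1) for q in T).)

{t, u, x, y, z}

z on 1 → {y}.
No 1-transition from p, t, x.
Union after reading 1: {y}.
Now take the λ-closure:
From y via λ: add u.
From u via λ: add x.
From x via λ: add z.
From z via λ: add t.
No new states can be added; the closed set is {t, u, x, y, z}.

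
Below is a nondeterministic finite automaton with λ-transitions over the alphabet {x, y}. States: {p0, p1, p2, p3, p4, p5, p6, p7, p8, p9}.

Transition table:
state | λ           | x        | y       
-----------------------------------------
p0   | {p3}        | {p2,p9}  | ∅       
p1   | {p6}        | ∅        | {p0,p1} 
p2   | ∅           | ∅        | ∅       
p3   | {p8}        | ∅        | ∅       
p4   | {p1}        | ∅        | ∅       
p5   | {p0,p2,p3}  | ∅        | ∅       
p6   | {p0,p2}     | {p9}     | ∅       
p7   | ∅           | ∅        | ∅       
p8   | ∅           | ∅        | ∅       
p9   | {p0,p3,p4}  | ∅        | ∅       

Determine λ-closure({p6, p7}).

Start with {p6, p7}.
From p6 via λ: add p0, p2.
From p0 via λ: add p3.
From p3 via λ: add p8.
No new states can be added; the closed set is {p0, p2, p3, p6, p7, p8}.

{p0, p2, p3, p6, p7, p8}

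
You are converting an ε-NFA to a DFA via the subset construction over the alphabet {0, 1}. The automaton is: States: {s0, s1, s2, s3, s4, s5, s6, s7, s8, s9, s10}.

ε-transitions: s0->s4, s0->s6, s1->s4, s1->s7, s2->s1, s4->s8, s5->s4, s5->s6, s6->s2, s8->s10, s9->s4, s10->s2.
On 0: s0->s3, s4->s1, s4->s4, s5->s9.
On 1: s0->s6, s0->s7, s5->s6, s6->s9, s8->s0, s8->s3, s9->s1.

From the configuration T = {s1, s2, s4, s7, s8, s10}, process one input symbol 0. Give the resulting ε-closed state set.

{s1, s2, s4, s7, s8, s10}

s4 on 0 → {s1, s4}.
No 0-transition from s1, s2, s7, s8, s10.
Union after reading 0: {s1, s4}.
Now take the ε-closure:
From s1 via ε: add s7.
From s4 via ε: add s8.
From s8 via ε: add s10.
From s10 via ε: add s2.
No new states can be added; the closed set is {s1, s2, s4, s7, s8, s10}.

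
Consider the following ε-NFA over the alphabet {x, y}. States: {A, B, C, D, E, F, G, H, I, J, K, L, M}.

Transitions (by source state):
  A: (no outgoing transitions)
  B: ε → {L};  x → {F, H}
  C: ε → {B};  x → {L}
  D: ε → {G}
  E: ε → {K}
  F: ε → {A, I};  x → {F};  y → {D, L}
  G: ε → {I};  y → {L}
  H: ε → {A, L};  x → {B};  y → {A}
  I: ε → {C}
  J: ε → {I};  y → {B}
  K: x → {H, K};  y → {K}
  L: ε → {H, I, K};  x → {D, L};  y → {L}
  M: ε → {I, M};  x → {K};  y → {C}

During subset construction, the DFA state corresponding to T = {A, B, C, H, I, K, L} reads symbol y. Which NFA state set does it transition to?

H on y → {A}.
K on y → {K}.
L on y → {L}.
No y-transition from A, B, C, I.
Union after reading y: {A, K, L}.
Now take the ε-closure:
From L via ε: add H, I.
From I via ε: add C.
From C via ε: add B.
No new states can be added; the closed set is {A, B, C, H, I, K, L}.

{A, B, C, H, I, K, L}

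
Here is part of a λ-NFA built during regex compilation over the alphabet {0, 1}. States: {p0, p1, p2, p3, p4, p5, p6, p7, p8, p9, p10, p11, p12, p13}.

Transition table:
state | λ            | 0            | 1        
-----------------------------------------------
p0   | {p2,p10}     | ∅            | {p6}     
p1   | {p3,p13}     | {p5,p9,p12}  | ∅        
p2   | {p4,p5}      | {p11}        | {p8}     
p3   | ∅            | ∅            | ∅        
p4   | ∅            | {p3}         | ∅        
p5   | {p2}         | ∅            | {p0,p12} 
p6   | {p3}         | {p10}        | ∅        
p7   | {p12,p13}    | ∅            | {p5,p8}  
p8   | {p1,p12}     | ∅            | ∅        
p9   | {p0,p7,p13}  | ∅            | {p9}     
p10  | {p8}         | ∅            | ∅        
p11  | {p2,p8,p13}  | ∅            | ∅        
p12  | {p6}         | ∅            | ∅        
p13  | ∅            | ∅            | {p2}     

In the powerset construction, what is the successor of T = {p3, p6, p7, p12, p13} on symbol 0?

p6 on 0 → {p10}.
No 0-transition from p3, p7, p12, p13.
Union after reading 0: {p10}.
Now take the λ-closure:
From p10 via λ: add p8.
From p8 via λ: add p1, p12.
From p1 via λ: add p3, p13.
From p12 via λ: add p6.
No new states can be added; the closed set is {p1, p3, p6, p8, p10, p12, p13}.

{p1, p3, p6, p8, p10, p12, p13}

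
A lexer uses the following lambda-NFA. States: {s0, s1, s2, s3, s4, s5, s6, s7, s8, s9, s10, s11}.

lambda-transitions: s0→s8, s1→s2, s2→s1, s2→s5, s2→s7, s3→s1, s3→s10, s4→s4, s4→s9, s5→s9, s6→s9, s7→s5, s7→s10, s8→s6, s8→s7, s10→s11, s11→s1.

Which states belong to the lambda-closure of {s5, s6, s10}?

Start with {s5, s6, s10}.
From s5 via lambda: add s9.
From s10 via lambda: add s11.
From s11 via lambda: add s1.
From s1 via lambda: add s2.
From s2 via lambda: add s7.
No new states can be added; the closed set is {s1, s2, s5, s6, s7, s9, s10, s11}.

{s1, s2, s5, s6, s7, s9, s10, s11}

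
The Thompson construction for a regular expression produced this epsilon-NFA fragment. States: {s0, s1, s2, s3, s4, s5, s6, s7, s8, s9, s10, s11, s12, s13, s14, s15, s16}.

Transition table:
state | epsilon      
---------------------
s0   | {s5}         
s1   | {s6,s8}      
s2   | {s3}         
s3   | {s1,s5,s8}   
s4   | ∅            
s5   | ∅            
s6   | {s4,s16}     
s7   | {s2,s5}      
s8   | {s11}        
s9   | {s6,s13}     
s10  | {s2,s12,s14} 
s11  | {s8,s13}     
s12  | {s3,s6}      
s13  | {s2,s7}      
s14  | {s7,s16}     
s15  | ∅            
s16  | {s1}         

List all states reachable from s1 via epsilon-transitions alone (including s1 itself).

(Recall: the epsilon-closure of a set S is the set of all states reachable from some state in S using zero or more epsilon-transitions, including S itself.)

{s1, s2, s3, s4, s5, s6, s7, s8, s11, s13, s16}

Start with {s1}.
From s1 via epsilon: add s6, s8.
From s6 via epsilon: add s4, s16.
From s8 via epsilon: add s11.
From s11 via epsilon: add s13.
From s13 via epsilon: add s2, s7.
From s2 via epsilon: add s3.
From s7 via epsilon: add s5.
No new states can be added; the closed set is {s1, s2, s3, s4, s5, s6, s7, s8, s11, s13, s16}.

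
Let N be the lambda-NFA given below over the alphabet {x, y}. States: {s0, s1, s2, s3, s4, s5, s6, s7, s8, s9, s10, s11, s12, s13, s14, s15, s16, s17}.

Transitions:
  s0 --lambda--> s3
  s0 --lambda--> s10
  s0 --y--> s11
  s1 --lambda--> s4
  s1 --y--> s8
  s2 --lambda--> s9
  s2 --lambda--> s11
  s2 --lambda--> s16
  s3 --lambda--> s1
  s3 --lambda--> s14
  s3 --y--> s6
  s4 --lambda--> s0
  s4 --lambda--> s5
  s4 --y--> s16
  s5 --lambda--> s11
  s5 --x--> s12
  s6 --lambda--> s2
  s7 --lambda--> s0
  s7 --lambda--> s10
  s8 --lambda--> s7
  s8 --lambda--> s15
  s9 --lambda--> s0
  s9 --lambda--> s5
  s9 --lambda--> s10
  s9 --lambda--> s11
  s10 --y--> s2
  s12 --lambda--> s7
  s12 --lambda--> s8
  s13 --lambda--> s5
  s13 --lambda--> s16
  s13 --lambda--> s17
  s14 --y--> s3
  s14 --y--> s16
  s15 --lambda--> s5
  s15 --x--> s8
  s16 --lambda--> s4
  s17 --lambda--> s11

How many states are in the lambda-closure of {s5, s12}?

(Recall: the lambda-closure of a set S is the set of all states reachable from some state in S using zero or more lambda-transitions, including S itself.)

Start with {s5, s12}.
From s5 via lambda: add s11.
From s12 via lambda: add s7, s8.
From s7 via lambda: add s0, s10.
From s8 via lambda: add s15.
From s0 via lambda: add s3.
From s3 via lambda: add s1, s14.
From s1 via lambda: add s4.
lambda-closure = {s0, s1, s3, s4, s5, s7, s8, s10, s11, s12, s14, s15}, which has 12 states.

12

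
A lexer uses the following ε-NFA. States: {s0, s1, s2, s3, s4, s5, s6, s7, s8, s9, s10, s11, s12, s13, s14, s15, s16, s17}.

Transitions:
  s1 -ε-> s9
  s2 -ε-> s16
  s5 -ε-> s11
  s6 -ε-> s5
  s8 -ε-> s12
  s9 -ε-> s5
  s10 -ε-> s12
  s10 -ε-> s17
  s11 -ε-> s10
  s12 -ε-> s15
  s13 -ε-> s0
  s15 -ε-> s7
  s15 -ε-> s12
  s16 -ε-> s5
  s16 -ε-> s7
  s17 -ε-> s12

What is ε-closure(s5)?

Start with {s5}.
From s5 via ε: add s11.
From s11 via ε: add s10.
From s10 via ε: add s12, s17.
From s12 via ε: add s15.
From s15 via ε: add s7.
No new states can be added; the closed set is {s5, s7, s10, s11, s12, s15, s17}.

{s5, s7, s10, s11, s12, s15, s17}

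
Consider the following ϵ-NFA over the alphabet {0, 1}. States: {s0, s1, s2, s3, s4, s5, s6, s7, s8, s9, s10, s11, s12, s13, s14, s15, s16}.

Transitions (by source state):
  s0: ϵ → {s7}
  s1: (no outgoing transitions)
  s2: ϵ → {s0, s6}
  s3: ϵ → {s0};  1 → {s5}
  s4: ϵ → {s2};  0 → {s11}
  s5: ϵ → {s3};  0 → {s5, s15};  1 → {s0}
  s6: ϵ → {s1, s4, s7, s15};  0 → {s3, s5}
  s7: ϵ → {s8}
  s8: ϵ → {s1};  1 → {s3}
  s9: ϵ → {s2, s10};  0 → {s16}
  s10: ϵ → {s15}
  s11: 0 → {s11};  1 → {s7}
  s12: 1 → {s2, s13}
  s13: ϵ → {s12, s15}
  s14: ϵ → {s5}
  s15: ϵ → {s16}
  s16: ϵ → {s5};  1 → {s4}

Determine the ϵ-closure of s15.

{s0, s1, s3, s5, s7, s8, s15, s16}

Start with {s15}.
From s15 via ϵ: add s16.
From s16 via ϵ: add s5.
From s5 via ϵ: add s3.
From s3 via ϵ: add s0.
From s0 via ϵ: add s7.
From s7 via ϵ: add s8.
From s8 via ϵ: add s1.
No new states can be added; the closed set is {s0, s1, s3, s5, s7, s8, s15, s16}.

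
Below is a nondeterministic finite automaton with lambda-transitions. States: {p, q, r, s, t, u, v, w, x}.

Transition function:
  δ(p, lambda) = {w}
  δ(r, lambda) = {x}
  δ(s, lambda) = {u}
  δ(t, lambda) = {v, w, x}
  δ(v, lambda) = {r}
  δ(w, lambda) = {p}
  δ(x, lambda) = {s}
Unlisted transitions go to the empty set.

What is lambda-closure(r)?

{r, s, u, x}

Start with {r}.
From r via lambda: add x.
From x via lambda: add s.
From s via lambda: add u.
No new states can be added; the closed set is {r, s, u, x}.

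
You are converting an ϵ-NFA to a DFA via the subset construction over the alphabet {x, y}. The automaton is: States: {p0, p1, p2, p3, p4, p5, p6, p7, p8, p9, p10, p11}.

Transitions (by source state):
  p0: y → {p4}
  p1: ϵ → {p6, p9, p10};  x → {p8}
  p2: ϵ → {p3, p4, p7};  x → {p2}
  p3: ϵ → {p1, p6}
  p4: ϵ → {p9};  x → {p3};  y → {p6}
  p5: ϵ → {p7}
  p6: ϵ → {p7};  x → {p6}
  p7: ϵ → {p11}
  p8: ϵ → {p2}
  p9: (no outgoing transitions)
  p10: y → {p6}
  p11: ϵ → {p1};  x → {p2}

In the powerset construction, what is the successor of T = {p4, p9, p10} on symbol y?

{p1, p6, p7, p9, p10, p11}

p4 on y → {p6}.
p10 on y → {p6}.
No y-transition from p9.
Union after reading y: {p6}.
Now take the ϵ-closure:
From p6 via ϵ: add p7.
From p7 via ϵ: add p11.
From p11 via ϵ: add p1.
From p1 via ϵ: add p9, p10.
No new states can be added; the closed set is {p1, p6, p7, p9, p10, p11}.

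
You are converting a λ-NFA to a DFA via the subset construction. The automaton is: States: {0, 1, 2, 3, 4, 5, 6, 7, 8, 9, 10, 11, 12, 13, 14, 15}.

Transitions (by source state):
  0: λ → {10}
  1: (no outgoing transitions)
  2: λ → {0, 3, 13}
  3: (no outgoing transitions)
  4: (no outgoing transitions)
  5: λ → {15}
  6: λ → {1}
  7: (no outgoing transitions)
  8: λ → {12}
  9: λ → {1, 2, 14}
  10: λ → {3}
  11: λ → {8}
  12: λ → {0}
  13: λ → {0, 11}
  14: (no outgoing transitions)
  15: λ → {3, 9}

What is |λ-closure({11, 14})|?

7

Start with {11, 14}.
From 11 via λ: add 8.
From 8 via λ: add 12.
From 12 via λ: add 0.
From 0 via λ: add 10.
From 10 via λ: add 3.
λ-closure = {0, 3, 8, 10, 11, 12, 14}, which has 7 states.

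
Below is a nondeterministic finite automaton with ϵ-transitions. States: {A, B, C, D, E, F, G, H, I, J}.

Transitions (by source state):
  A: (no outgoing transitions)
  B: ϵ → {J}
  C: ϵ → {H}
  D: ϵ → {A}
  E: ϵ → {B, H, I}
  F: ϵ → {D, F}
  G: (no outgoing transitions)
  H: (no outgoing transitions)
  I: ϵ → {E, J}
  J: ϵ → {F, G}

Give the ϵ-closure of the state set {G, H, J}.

{A, D, F, G, H, J}

Start with {G, H, J}.
From J via ϵ: add F.
From F via ϵ: add D.
From D via ϵ: add A.
No new states can be added; the closed set is {A, D, F, G, H, J}.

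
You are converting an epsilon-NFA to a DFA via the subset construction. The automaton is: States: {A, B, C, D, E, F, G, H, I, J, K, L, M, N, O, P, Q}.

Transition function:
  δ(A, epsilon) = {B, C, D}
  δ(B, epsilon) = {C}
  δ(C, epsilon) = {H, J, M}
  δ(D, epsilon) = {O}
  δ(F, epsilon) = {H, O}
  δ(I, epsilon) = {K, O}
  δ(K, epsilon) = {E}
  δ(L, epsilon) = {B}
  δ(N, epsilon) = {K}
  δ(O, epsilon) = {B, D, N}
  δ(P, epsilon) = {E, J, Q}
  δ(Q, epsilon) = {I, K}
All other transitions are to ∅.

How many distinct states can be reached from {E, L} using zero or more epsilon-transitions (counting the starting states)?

Start with {E, L}.
From L via epsilon: add B.
From B via epsilon: add C.
From C via epsilon: add H, J, M.
epsilon-closure = {B, C, E, H, J, L, M}, which has 7 states.

7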